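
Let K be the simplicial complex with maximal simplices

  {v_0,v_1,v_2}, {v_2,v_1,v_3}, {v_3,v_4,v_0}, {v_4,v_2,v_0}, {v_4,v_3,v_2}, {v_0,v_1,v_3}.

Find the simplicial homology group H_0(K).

H_0 ≅ Z.

We work with the vertex ordering v_0 < v_1 < v_2 < v_3 < v_4. The simplices of K, each written with vertices in increasing order, are:

  0-simplices (5): [v_0], [v_1], [v_2], [v_3], [v_4]
  1-simplices (9): [v_0,v_1], [v_0,v_2], [v_0,v_3], [v_0,v_4], [v_1,v_2], [v_1,v_3], [v_2,v_3], [v_2,v_4], [v_3,v_4]
  2-simplices (6): [v_0,v_1,v_2], [v_0,v_1,v_3], [v_0,v_2,v_4], [v_0,v_3,v_4], [v_1,v_2,v_3], [v_2,v_3,v_4]

so the chain groups are C_0 ≅ Z^5, C_1 ≅ Z^9, C_2 ≅ Z^6.

∂_1: C_1 → C_0 sends each edge [p,q] (with p < q) to q − p.
The 5×9 boundary matrix has rank 4 and Smith normal form diag(1,1,1,1).

∂_2: C_2 → C_1 maps a triangle to the signed sum of its edges. For instance
  ∂[v_0,v_1,v_2] = [v_1,v_2] − [v_0,v_2] + [v_0,v_1],
  ∂[v_1,v_2,v_3] = [v_2,v_3] − [v_1,v_3] + [v_1,v_2].
The 9×6 boundary matrix has rank 5 and Smith normal form diag(1,1,1,1,1).

Now H_k = ker ∂_k / im ∂_{k+1}, so:

  H_0: rank C_0 − rank ∂_1 = 5 − 4 = 1, and the invariant factors of ∂_1 are all 1, so H_0 = Z.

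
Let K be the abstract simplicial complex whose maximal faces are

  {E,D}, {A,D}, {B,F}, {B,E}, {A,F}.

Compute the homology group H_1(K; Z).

H_1 = Z.

Order the vertices as A < B < D < E < F. Listing each simplex with vertices in this order, K has dimension 1 with simplices:

  0-simplices (5): A, B, D, E, F
  1-simplices (5): AD, AF, BE, BF, DE

so the chain groups are C_0 ≅ Z^5, C_1 ≅ Z^5.

The boundary map ∂_1: C_1 → C_0 maps an edge to its endpoints' difference, ∂[p,q] = q − p. For instance
  ∂AF = F − A.
This gives a 5×5 integer matrix of rank 4; reducing to Smith normal form yields diagonal entries (1,1,1,1).

Now H_k = ker ∂_k / im ∂_{k+1}, so:

  H_1: rank ker ∂_1 − rank ∂_2 = (5 − 4) − 0 = 1, and there is no ∂_2, so H_1 ≅ Z.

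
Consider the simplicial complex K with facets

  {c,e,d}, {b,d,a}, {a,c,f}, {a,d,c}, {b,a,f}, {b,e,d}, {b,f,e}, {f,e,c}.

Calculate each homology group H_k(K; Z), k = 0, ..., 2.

Fix the vertex order a < b < c < d < e < f and write every simplex with vertices in increasing order. Then dim K = 2 and the simplices of K are:

  0-simplices (6): a, b, c, d, e, f
  1-simplices (12): ab, ac, ad, af, bd, be, bf, cd, ce, cf, de, ef
  2-simplices (8): abd, abf, acd, acf, bde, bef, cde, cef

Hence C_0 ≅ Z^6, C_1 ≅ Z^12, C_2 ≅ Z^8.

The boundary map ∂_1: C_1 → C_0 maps an edge to its endpoints' difference, ∂[p,q] = q − p. For instance
  ∂cf = f − c.
The 6×12 boundary matrix has rank 5 and Smith normal form diag(1,1,1,1,1).

The boundary map ∂_2: C_2 → C_1 sends each 2-simplex [p,q,r] to [q,r] − [p,r] + [p,q]. For instance
  ∂cde = de − ce + cd,
  ∂cef = ef − cf + ce.
This gives a 12×8 integer matrix of rank 7; reducing to Smith normal form yields diagonal entries (1,1,1,1,1,1,1).

Now H_k = ker ∂_k / im ∂_{k+1}, so:

  H_0: rank C_0 − rank ∂_1 = 6 − 5 = 1, and the invariant factors of ∂_1 are all 1, so H_0 = Z.
  H_1: rank ker ∂_1 − rank ∂_2 = (12 − 5) − 7 = 0, and the invariant factors of ∂_2 are all 1, so H_1 = 0.
  H_2: rank ker ∂_2 − rank ∂_3 = (8 − 7) − 0 = 1, and there is no ∂_3, so H_2 = Z.

As a check, the Euler characteristic is 6 − 12 + 8 = 2, which agrees with 1 − 0 + 1 = 2.

H_0 = Z,  H_1 = 0,  H_2 = Z.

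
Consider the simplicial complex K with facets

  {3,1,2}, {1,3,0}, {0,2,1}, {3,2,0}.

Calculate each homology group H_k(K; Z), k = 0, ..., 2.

H_0 = Z,  H_1 = 0,  H_2 = Z.

Order the vertices as 0 < 1 < 2 < 3. Listing each simplex with vertices in this order, K has dimension 2 with simplices:

  0-simplices (4): [0], [1], [2], [3]
  1-simplices (6): [0,1], [0,2], [0,3], [1,2], [1,3], [2,3]
  2-simplices (4): [0,1,2], [0,1,3], [0,2,3], [1,2,3]

Hence C_0 ≅ Z^4, C_1 ≅ Z^6, C_2 ≅ Z^4.

∂_1: C_1 → C_0 sends each edge [p,q] (with p < q) to q − p. For instance
  ∂[1,2] = [2] − [1].
This gives a 4×6 integer matrix of rank 3; reducing to Smith normal form yields diagonal entries (1,1,1).

Boundary ∂_2: C_2 → C_1 maps a triangle to the signed sum of its edges. For instance
  ∂[0,1,3] = [1,3] − [0,3] + [0,1],
  ∂[0,2,3] = [2,3] − [0,3] + [0,2].
This gives a 6×4 integer matrix of rank 3; reducing to Smith normal form yields diagonal entries (1,1,1).

Reading off H_k = ker ∂_k / im ∂_{k+1}:

  H_0: rank C_0 − rank ∂_1 = 4 − 3 = 1, and the invariant factors of ∂_1 are all 1, so H_0 ≅ Z.
  H_1: rank ker ∂_1 − rank ∂_2 = (6 − 3) − 3 = 0, and the invariant factors of ∂_2 are all 1, so H_1 ≅ 0.
  H_2: rank ker ∂_2 − rank ∂_3 = (4 − 3) − 0 = 1, and there is no ∂_3, so H_2 ≅ Z.

As a check, the Euler characteristic is 4 − 6 + 4 = 2, which agrees with 1 − 0 + 1 = 2.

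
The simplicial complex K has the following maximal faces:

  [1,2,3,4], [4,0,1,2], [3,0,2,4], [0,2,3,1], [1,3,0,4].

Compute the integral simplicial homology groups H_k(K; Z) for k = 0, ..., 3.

H_0 ≅ Z,  H_1 = 0,  H_2 = 0,  H_3 ≅ Z.

Fix the vertex order 0 < 1 < 2 < 3 < 4 and write every simplex with vertices in increasing order. Then dim K = 3 and the simplices of K are:

  0-simplices (5): [0], [1], [2], [3], [4]
  1-simplices (10): [0,1], [0,2], [0,3], [0,4], [1,2], [1,3], [1,4], [2,3], [2,4], [3,4]
  2-simplices (10): [0,1,2], [0,1,3], [0,1,4], [0,2,3], [0,2,4], [0,3,4], [1,2,3], [1,2,4], [1,3,4], [2,3,4]
  3-simplices (5): [0,1,2,3], [0,1,2,4], [0,1,3,4], [0,2,3,4], [1,2,3,4]

giving chain groups C_0 ≅ Z^5, C_1 ≅ Z^10, C_2 ≅ Z^10, C_3 ≅ Z^5.

The boundary map ∂_1: C_1 → C_0 maps an edge to its endpoints' difference, ∂[p,q] = q − p. For instance
  ∂[3,4] = [4] − [3].
The resulting 5×10 matrix has rank 4, and its Smith normal form has invariant factors (1,1,1,1).

The boundary map ∂_2: C_2 → C_1 maps a triangle to the signed sum of its edges. For instance
  ∂[0,1,4] = [1,4] − [0,4] + [0,1],
  ∂[0,1,2] = [1,2] − [0,2] + [0,1].
The resulting 10×10 matrix has rank 6, and its Smith normal form has invariant factors (1,1,1,1,1,1).

Boundary ∂_3: C_3 → C_2 sends each 3-simplex σ to the alternating sum Σ_i (−1)^i (σ with its i-th vertex removed). For instance
  ∂[0,1,2,3] = [1,2,3] − [0,2,3] + [0,1,3] − [0,1,2],
  ∂[0,1,3,4] = [1,3,4] − [0,3,4] + [0,1,4] − [0,1,3].
The 10×5 boundary matrix has rank 4 and Smith normal form diag(1,1,1,1).

Now H_k = ker ∂_k / im ∂_{k+1}, so:

  H_0: rank C_0 − rank ∂_1 = 5 − 4 = 1, and the invariant factors of ∂_1 are all 1, so H_0 ≅ Z.
  H_1: rank ker ∂_1 − rank ∂_2 = (10 − 4) − 6 = 0, and the invariant factors of ∂_2 are all 1, so H_1 ≅ 0.
  H_2: rank ker ∂_2 − rank ∂_3 = (10 − 6) − 4 = 0, and the invariant factors of ∂_3 are all 1, so H_2 ≅ 0.
  H_3: rank ker ∂_3 − rank ∂_4 = (5 − 4) − 0 = 1, and there is no ∂_4, so H_3 ≅ Z.

As a check, the Euler characteristic is 5 − 10 + 10 − 5 = 0, which agrees with 1 − 0 + 0 − 1 = 0.
(K is a triangulation of the 3-sphere S^3.)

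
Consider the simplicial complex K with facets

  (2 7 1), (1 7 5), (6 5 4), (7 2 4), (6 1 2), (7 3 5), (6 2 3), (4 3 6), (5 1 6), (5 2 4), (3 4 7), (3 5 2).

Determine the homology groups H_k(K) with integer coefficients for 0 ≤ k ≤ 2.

H_0 = Z,  H_1 = Z/2Z,  H_2 = 0.

Fix the vertex order 1 < 2 < 3 < 4 < 5 < 6 < 7 and write every simplex with vertices in increasing order. Then dim K = 2 and the simplices of K are:

  0-simplices (7): [1], [2], [3], [4], [5], [6], [7]
  1-simplices (18): [1,2], [1,5], [1,6], [1,7], [2,3], [2,4], [2,5], [2,6], [2,7], [3,4], [3,5], [3,6], [3,7], [4,5], [4,6], [4,7], [5,6], [5,7]
  2-simplices (12): [1,2,6], [1,2,7], [1,5,6], [1,5,7], [2,3,5], [2,3,6], [2,4,5], [2,4,7], [3,4,6], [3,4,7], [3,5,7], [4,5,6]

so the chain groups are C_0 ≅ Z^7, C_1 ≅ Z^18, C_2 ≅ Z^12.

Boundary ∂_1: C_1 → C_0 maps an edge to its endpoints' difference, ∂[p,q] = q − p. For instance
  ∂[5,7] = [7] − [5].
This gives a 7×18 integer matrix of rank 6; reducing to Smith normal form yields diagonal entries (1,1,1,1,1,1).

Boundary ∂_2: C_2 → C_1 sends each 2-simplex [p,q,r] to [q,r] − [p,r] + [p,q]. For instance
  ∂[1,2,6] = [2,6] − [1,6] + [1,2],
  ∂[2,3,6] = [3,6] − [2,6] + [2,3].
The resulting 18×12 matrix has rank 12, and its Smith normal form has invariant factors (1,1,1,1,1,1,1,1,1,1,1,2).

Now H_k = ker ∂_k / im ∂_{k+1}, so:

  H_0: rank C_0 − rank ∂_1 = 7 − 6 = 1, and the invariant factors of ∂_1 are all 1, so H_0 ≅ Z.
  H_1: rank ker ∂_1 − rank ∂_2 = (18 − 6) − 12 = 0, and ∂_2 has invariant factor 2 > 1, so H_1 ≅ Z/2Z.
  H_2: rank ker ∂_2 − rank ∂_3 = (12 − 12) − 0 = 0, and there is no ∂_3, so H_2 ≅ 0.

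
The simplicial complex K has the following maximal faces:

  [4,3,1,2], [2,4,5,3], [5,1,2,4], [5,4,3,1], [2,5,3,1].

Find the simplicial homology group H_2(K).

H_2 ≅ 0.

Fix the vertex order 1 < 2 < 3 < 4 < 5 and write every simplex with vertices in increasing order. Then dim K = 3 and the simplices of K are:

  0-simplices (5): [1], [2], [3], [4], [5]
  1-simplices (10): [1,2], [1,3], [1,4], [1,5], [2,3], [2,4], [2,5], [3,4], [3,5], [4,5]
  2-simplices (10): [1,2,3], [1,2,4], [1,2,5], [1,3,4], [1,3,5], [1,4,5], [2,3,4], [2,3,5], [2,4,5], [3,4,5]
  3-simplices (5): [1,2,3,4], [1,2,3,5], [1,2,4,5], [1,3,4,5], [2,3,4,5]

Hence C_0 ≅ Z^5, C_1 ≅ Z^10, C_2 ≅ Z^10, C_3 ≅ Z^5.

∂_1: C_1 → C_0 maps an edge to its endpoints' difference, ∂[p,q] = q − p.
The resulting 5×10 matrix has rank 4, and its Smith normal form has invariant factors (1,1,1,1).

∂_2: C_2 → C_1 maps a triangle to the signed sum of its edges. For instance
  ∂[1,2,3] = [2,3] − [1,3] + [1,2],
  ∂[1,3,5] = [3,5] − [1,5] + [1,3].
The 10×10 boundary matrix has rank 6 and Smith normal form diag(1,1,1,1,1,1).

Boundary ∂_3: C_3 → C_2 sends each 3-simplex σ to the alternating sum Σ_i (−1)^i (σ with its i-th vertex removed). For instance
  ∂[2,3,4,5] = [3,4,5] − [2,4,5] + [2,3,5] − [2,3,4],
  ∂[1,2,3,4] = [2,3,4] − [1,3,4] + [1,2,4] − [1,2,3].
As a 10×5 matrix over Z this has rank 4, with invariant factors (1,1,1,1).

Computing H_k = (kernel of ∂_k) / (image of ∂_{k+1}):

  H_2: rank ker ∂_2 − rank ∂_3 = (10 − 6) − 4 = 0, and the invariant factors of ∂_3 are all 1, so H_2 = 0.

(K is a triangulation of the 3-sphere S^3.)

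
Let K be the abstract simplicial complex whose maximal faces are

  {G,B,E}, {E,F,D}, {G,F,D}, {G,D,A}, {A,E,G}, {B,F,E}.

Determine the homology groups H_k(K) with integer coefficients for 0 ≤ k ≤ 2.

H_0 ≅ Z,  H_1 ≅ Z,  H_2 = 0.

Fix the vertex order A < B < D < E < F < G and write every simplex with vertices in increasing order. Then dim K = 2 and the simplices of K are:

  0-simplices (6): A, B, D, E, F, G
  1-simplices (12): AD, AE, AG, BE, BF, BG, DE, DF, DG, EF, EG, FG
  2-simplices (6): ADG, AEG, BEF, BEG, DEF, DFG

giving chain groups C_0 ≅ Z^6, C_1 ≅ Z^12, C_2 ≅ Z^6.

Boundary ∂_1: C_1 → C_0 is given by ∂[p,q] = [q] − [p].
The resulting 6×12 matrix has rank 5, and its Smith normal form has invariant factors (1,1,1,1,1).

Boundary ∂_2: C_2 → C_1 maps a triangle to the signed sum of its edges. For instance
  ∂AEG = EG − AG + AE,
  ∂DFG = FG − DG + DF.
The 12×6 boundary matrix has rank 6 and Smith normal form diag(1,1,1,1,1,1).

Reading off H_k = ker ∂_k / im ∂_{k+1}:

  H_0: rank C_0 − rank ∂_1 = 6 − 5 = 1, and the invariant factors of ∂_1 are all 1, so H_0 = Z.
  H_1: rank ker ∂_1 − rank ∂_2 = (12 − 5) − 6 = 1, and the invariant factors of ∂_2 are all 1, so H_1 = Z.
  H_2: rank ker ∂_2 − rank ∂_3 = (6 − 6) − 0 = 0, and there is no ∂_3, so H_2 = 0.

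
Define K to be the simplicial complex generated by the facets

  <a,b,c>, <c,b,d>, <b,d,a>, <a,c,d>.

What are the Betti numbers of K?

b_0 = 1, b_1 = 0, b_2 = 1.

Take the total order a < b < c < d on the vertex set. Then K (dimension 2) consists of the simplices:

  0-simplices (4): a, b, c, d
  1-simplices (6): ab, ac, ad, bc, bd, cd
  2-simplices (4): abc, abd, acd, bcd

so the chain groups are C_0 ≅ Z^4, C_1 ≅ Z^6, C_2 ≅ Z^4.

The boundary map ∂_1: C_1 → C_0 is given by ∂[p,q] = [q] − [p]. For instance
  ∂bc = c − b.
The resulting 4×6 matrix has rank 3, and its Smith normal form has invariant factors (1,1,1).

The boundary map ∂_2: C_2 → C_1 acts by ∂[p,q,r] = [q,r] − [p,r] + [p,q]. For instance
  ∂bcd = cd − bd + bc,
  ∂acd = cd − ad + ac.
As a 6×4 matrix over Z this has rank 3, with invariant factors (1,1,1).

Reading off H_k = ker ∂_k / im ∂_{k+1}:

  H_0: rank C_0 − rank ∂_1 = 4 − 3 = 1, and the invariant factors of ∂_1 are all 1, so H_0 ≅ Z.
  H_1: rank ker ∂_1 − rank ∂_2 = (6 − 3) − 3 = 0, and the invariant factors of ∂_2 are all 1, so H_1 ≅ 0.
  H_2: rank ker ∂_2 − rank ∂_3 = (4 − 3) − 0 = 1, and there is no ∂_3, so H_2 ≅ Z.

As a check, the Euler characteristic is 4 − 6 + 4 = 2, which agrees with 1 − 0 + 1 = 2.
(K is a triangulation of the 2-sphere S^2.)

Hence the Betti numbers are b_0 = 1, b_1 = 0, b_2 = 1.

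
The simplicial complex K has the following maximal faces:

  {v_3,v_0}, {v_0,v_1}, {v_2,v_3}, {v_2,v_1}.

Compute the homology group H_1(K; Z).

H_1 ≅ Z.

We work with the vertex ordering v_0 < v_1 < v_2 < v_3. The simplices of K, each written with vertices in increasing order, are:

  0-simplices (4): [v_0], [v_1], [v_2], [v_3]
  1-simplices (4): [v_0,v_1], [v_0,v_3], [v_1,v_2], [v_2,v_3]

Hence C_0 ≅ Z^4, C_1 ≅ Z^4.

∂_1: C_1 → C_0 is given by ∂[p,q] = [q] − [p]. For instance
  ∂[v_1,v_2] = [v_2] − [v_1].
This gives a 4×4 integer matrix of rank 3; reducing to Smith normal form yields diagonal entries (1,1,1).

Reading off H_k = ker ∂_k / im ∂_{k+1}:

  H_1: rank ker ∂_1 − rank ∂_2 = (4 − 3) − 0 = 1, and there is no ∂_2, so H_1 ≅ Z.

(K is a triangulation of the circle S^1.)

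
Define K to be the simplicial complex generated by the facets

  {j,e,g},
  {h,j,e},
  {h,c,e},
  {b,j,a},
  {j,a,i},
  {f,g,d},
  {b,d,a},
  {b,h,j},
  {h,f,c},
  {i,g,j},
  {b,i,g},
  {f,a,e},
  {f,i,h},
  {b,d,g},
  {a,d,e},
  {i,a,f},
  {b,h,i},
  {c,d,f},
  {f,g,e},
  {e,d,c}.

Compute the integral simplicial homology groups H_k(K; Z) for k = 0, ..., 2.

K has 10 vertices, 30 edges, 20 triangles.
rank ∂_0 = 0, rank ∂_1 = 9 ⇒ b_0 = 10 − 0 − 9 = 1; all invariant factors of ∂_1 are 1 so no torsion. So H_0 ≅ Z.
rank ∂_1 = 9, rank ∂_2 = 20 ⇒ b_1 = 30 − 9 − 20 = 1; ∂_2 has invariant factor(s) [2] giving torsion. So H_1 ≅ Z × Z/2.
rank ∂_2 = 20, rank ∂_3 = 0 ⇒ b_2 = 20 − 20 − 0 = 0. So H_2 ≅ 0.

H_0 ≅ Z,  H_1 ≅ Z × Z/2,  H_2 = 0.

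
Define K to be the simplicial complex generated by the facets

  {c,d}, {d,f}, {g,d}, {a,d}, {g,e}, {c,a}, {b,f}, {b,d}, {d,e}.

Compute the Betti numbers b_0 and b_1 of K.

b_0 = 1, b_1 = 3.

Fix the vertex order a < b < c < d < e < f < g and write every simplex with vertices in increasing order. Then dim K = 1 and the simplices of K are:

  0-simplices (7): a, b, c, d, e, f, g
  1-simplices (9): ac, ad, bd, bf, cd, de, df, dg, eg

giving chain groups C_0 ≅ Z^7, C_1 ≅ Z^9.

∂_1: C_1 → C_0 sends each edge [p,q] (with p < q) to q − p. For instance
  ∂eg = g − e.
The 7×9 boundary matrix has rank 6 and Smith normal form diag(1,1,1,1,1,1).

Now H_k = ker ∂_k / im ∂_{k+1}, so:

  H_0: rank C_0 − rank ∂_1 = 7 − 6 = 1, and the invariant factors of ∂_1 are all 1, so H_0 = Z.
  H_1: rank ker ∂_1 − rank ∂_2 = (9 − 6) − 0 = 3, and there is no ∂_2, so H_1 = Z^3.

As a check, the Euler characteristic is 7 − 9 = -2, which agrees with 1 − 3 = -2.

Hence the Betti numbers are b_0 = 1, b_1 = 3.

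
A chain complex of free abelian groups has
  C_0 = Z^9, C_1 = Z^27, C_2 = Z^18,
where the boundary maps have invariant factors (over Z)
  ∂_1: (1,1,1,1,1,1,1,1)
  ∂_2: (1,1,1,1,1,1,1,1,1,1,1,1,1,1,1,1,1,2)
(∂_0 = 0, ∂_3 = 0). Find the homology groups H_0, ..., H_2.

H_0 = Z,  H_1 = Z ⊕ Z/2Z,  H_2 = 0.

H_0: b_0 = 9 − 0 − 8 = 1; torsion from ∂_1 factors > 1: none. So H_0 = Z.
H_1: b_1 = 27 − 8 − 18 = 1; torsion from ∂_2 factors > 1: [2]. So H_1 = Z ⊕ Z/2Z.
H_2: b_2 = 18 − 18 − 0 = 0; torsion from ∂_3 factors > 1: none. So H_2 = 0.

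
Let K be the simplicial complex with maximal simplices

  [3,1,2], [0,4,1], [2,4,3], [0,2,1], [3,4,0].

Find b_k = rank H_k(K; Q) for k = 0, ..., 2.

Take the total order 0 < 1 < 2 < 3 < 4 on the vertex set. Then K (dimension 2) consists of the simplices:

  0-simplices (5): [0], [1], [2], [3], [4]
  1-simplices (10): [0,1], [0,2], [0,3], [0,4], [1,2], [1,3], [1,4], [2,3], [2,4], [3,4]
  2-simplices (5): [0,1,2], [0,1,4], [0,3,4], [1,2,3], [2,3,4]

Hence C_0 ≅ Z^5, C_1 ≅ Z^10, C_2 ≅ Z^5.

∂_1: C_1 → C_0 maps an edge to its endpoints' difference, ∂[p,q] = q − p.
This gives a 5×10 integer matrix of rank 4; reducing to Smith normal form yields diagonal entries (1,1,1,1).

∂_2: C_2 → C_1 sends each 2-simplex [p,q,r] to [q,r] − [p,r] + [p,q]. For instance
  ∂[0,3,4] = [3,4] − [0,4] + [0,3],
  ∂[1,2,3] = [2,3] − [1,3] + [1,2].
This gives a 10×5 integer matrix of rank 5; reducing to Smith normal form yields diagonal entries (1,1,1,1,1).

Computing H_k = (kernel of ∂_k) / (image of ∂_{k+1}):

  H_0: rank C_0 − rank ∂_1 = 5 − 4 = 1, and the invariant factors of ∂_1 are all 1, so H_0 ≅ Z.
  H_1: rank ker ∂_1 − rank ∂_2 = (10 − 4) − 5 = 1, and the invariant factors of ∂_2 are all 1, so H_1 ≅ Z.
  H_2: rank ker ∂_2 − rank ∂_3 = (5 − 5) − 0 = 0, and there is no ∂_3, so H_2 ≅ 0.

As a check, the Euler characteristic is 5 − 10 + 5 = 0, which agrees with 1 − 1 + 0 = 0.

Hence the Betti numbers are b_0 = 1, b_1 = 1, b_2 = 0.

b_0 = 1, b_1 = 1, b_2 = 0.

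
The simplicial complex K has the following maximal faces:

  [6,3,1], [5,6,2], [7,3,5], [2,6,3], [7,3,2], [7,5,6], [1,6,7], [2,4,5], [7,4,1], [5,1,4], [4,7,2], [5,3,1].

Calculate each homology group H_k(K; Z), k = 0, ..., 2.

H_0 ≅ Z,  H_1 ≅ Z/2,  H_2 = 0.

We work with the vertex ordering 1 < 2 < 3 < 4 < 5 < 6 < 7. The simplices of K, each written with vertices in increasing order, are:

  0-simplices (7): [1], [2], [3], [4], [5], [6], [7]
  1-simplices (18): [1,3], [1,4], [1,5], [1,6], [1,7], [2,3], [2,4], [2,5], [2,6], [2,7], [3,5], [3,6], [3,7], [4,5], [4,7], [5,6], [5,7], [6,7]
  2-simplices (12): [1,3,5], [1,3,6], [1,4,5], [1,4,7], [1,6,7], [2,3,6], [2,3,7], [2,4,5], [2,4,7], [2,5,6], [3,5,7], [5,6,7]

Hence C_0 ≅ Z^7, C_1 ≅ Z^18, C_2 ≅ Z^12.

Boundary ∂_1: C_1 → C_0 is given by ∂[p,q] = [q] − [p].
The 7×18 boundary matrix has rank 6 and Smith normal form diag(1,1,1,1,1,1).

Boundary ∂_2: C_2 → C_1 sends each 2-simplex [p,q,r] to [q,r] − [p,r] + [p,q]. For instance
  ∂[1,3,6] = [3,6] − [1,6] + [1,3],
  ∂[3,5,7] = [5,7] − [3,7] + [3,5].
This gives a 18×12 integer matrix of rank 12; reducing to Smith normal form yields diagonal entries (1,1,1,1,1,1,1,1,1,1,1,2).

Computing H_k = (kernel of ∂_k) / (image of ∂_{k+1}):

  H_0: rank C_0 − rank ∂_1 = 7 − 6 = 1, and the invariant factors of ∂_1 are all 1, so H_0 ≅ Z.
  H_1: rank ker ∂_1 − rank ∂_2 = (18 − 6) − 12 = 0, and ∂_2 has invariant factor 2 > 1, so H_1 ≅ Z/2.
  H_2: rank ker ∂_2 − rank ∂_3 = (12 − 12) − 0 = 0, and there is no ∂_3, so H_2 ≅ 0.

(K is a triangulation of the real projective plane RP^2.)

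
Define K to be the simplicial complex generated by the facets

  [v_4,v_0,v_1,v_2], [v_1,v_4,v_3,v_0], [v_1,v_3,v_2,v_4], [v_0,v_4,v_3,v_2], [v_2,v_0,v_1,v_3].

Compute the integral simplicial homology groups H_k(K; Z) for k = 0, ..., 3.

H_0 ≅ Z,  H_1 = 0,  H_2 = 0,  H_3 ≅ Z.

Take the total order v_0 < v_1 < v_2 < v_3 < v_4 on the vertex set. Then K (dimension 3) consists of the simplices:

  0-simplices (5): [v_0], [v_1], [v_2], [v_3], [v_4]
  1-simplices (10): [v_0,v_1], [v_0,v_2], [v_0,v_3], [v_0,v_4], [v_1,v_2], [v_1,v_3], [v_1,v_4], [v_2,v_3], [v_2,v_4], [v_3,v_4]
  2-simplices (10): [v_0,v_1,v_2], [v_0,v_1,v_3], [v_0,v_1,v_4], [v_0,v_2,v_3], [v_0,v_2,v_4], [v_0,v_3,v_4], [v_1,v_2,v_3], [v_1,v_2,v_4], [v_1,v_3,v_4], [v_2,v_3,v_4]
  3-simplices (5): [v_0,v_1,v_2,v_3], [v_0,v_1,v_2,v_4], [v_0,v_1,v_3,v_4], [v_0,v_2,v_3,v_4], [v_1,v_2,v_3,v_4]

Hence C_0 ≅ Z^5, C_1 ≅ Z^10, C_2 ≅ Z^10, C_3 ≅ Z^5.

Boundary ∂_1: C_1 → C_0 sends each edge [p,q] (with p < q) to q − p.
The resulting 5×10 matrix has rank 4, and its Smith normal form has invariant factors (1,1,1,1).

The boundary map ∂_2: C_2 → C_1 acts by ∂[p,q,r] = [q,r] − [p,r] + [p,q]. For instance
  ∂[v_1,v_2,v_4] = [v_2,v_4] − [v_1,v_4] + [v_1,v_2],
  ∂[v_0,v_1,v_3] = [v_1,v_3] − [v_0,v_3] + [v_0,v_1].
As a 10×10 matrix over Z this has rank 6, with invariant factors (1,1,1,1,1,1).

Boundary ∂_3: C_3 → C_2 sends each 3-simplex σ to the alternating sum Σ_i (−1)^i (σ with its i-th vertex removed). For instance
  ∂[v_0,v_1,v_2,v_4] = [v_1,v_2,v_4] − [v_0,v_2,v_4] + [v_0,v_1,v_4] − [v_0,v_1,v_2],
  ∂[v_0,v_1,v_3,v_4] = [v_1,v_3,v_4] − [v_0,v_3,v_4] + [v_0,v_1,v_4] − [v_0,v_1,v_3].
The 10×5 boundary matrix has rank 4 and Smith normal form diag(1,1,1,1).

Now H_k = ker ∂_k / im ∂_{k+1}, so:

  H_0: rank C_0 − rank ∂_1 = 5 − 4 = 1, and the invariant factors of ∂_1 are all 1, so H_0 = Z.
  H_1: rank ker ∂_1 − rank ∂_2 = (10 − 4) − 6 = 0, and the invariant factors of ∂_2 are all 1, so H_1 = 0.
  H_2: rank ker ∂_2 − rank ∂_3 = (10 − 6) − 4 = 0, and the invariant factors of ∂_3 are all 1, so H_2 = 0.
  H_3: rank ker ∂_3 − rank ∂_4 = (5 − 4) − 0 = 1, and there is no ∂_4, so H_3 = Z.

As a check, the Euler characteristic is 5 − 10 + 10 − 5 = 0, which agrees with 1 − 0 + 0 − 1 = 0.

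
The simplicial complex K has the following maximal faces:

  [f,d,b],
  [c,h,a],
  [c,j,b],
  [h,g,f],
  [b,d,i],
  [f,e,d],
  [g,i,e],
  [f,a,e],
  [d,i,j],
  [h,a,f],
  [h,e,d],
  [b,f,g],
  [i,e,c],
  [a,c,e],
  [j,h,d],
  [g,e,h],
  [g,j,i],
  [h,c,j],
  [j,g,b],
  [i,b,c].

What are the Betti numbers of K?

b_0 = 1, b_1 = 1, b_2 = 0.

Take the total order a < b < c < d < e < f < g < h < i < j on the vertex set. Then K (dimension 2) consists of the simplices:

  0-simplices (10): a, b, c, d, e, f, g, h, i, j
  1-simplices (30): ac, ae, af, ah, bc, bd, bf, bg, bi, bj, ce, ch, ci, cj, de, df, dh, di, dj, ef, eg, eh, ei, fg, fh, gh, gi, gj, hj, ij
  2-simplices (20): ace, ach, aef, afh, bci, bcj, bdf, bdi, bfg, bgj, cei, chj, def, deh, dhj, dij, egh, egi, fgh, gij

giving chain groups C_0 ≅ Z^10, C_1 ≅ Z^30, C_2 ≅ Z^20.

∂_1: C_1 → C_0 sends each edge [p,q] (with p < q) to q − p. For instance
  ∂ae = e − a.
The 10×30 boundary matrix has rank 9 and Smith normal form diag(1,1,1,1,1,1,1,1,1).

The boundary map ∂_2: C_2 → C_1 maps a triangle to the signed sum of its edges. For instance
  ∂dhj = hj − dj + dh,
  ∂bdi = di − bi + bd.
As a 30×20 matrix over Z this has rank 20, with invariant factors (1,1,1,1,1,1,1,1,1,1,1,1,1,1,1,1,1,1,1,2).

Now H_k = ker ∂_k / im ∂_{k+1}, so:

  H_0: rank C_0 − rank ∂_1 = 10 − 9 = 1, and the invariant factors of ∂_1 are all 1, so H_0 = Z.
  H_1: rank ker ∂_1 − rank ∂_2 = (30 − 9) − 20 = 1, and ∂_2 has invariant factor 2 > 1, so H_1 = Z ⊕ Z/2.
  H_2: rank ker ∂_2 − rank ∂_3 = (20 − 20) − 0 = 0, and there is no ∂_3, so H_2 = 0.

As a check, the Euler characteristic is 10 − 30 + 20 = 0, which agrees with 1 − 1 + 0 = 0.

Hence the Betti numbers are b_0 = 1, b_1 = 1, b_2 = 0.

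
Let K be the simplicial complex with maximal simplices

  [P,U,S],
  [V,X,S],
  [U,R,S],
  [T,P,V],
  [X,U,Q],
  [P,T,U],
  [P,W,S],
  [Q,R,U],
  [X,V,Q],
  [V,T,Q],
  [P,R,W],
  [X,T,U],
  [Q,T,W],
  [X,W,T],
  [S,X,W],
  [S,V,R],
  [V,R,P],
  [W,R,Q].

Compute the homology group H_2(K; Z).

H_2 = 0.

Fix the vertex order P < Q < R < S < T < U < V < W < X and write every simplex with vertices in increasing order. Then dim K = 2 and the simplices of K are:

  0-simplices (9): P, Q, R, S, T, U, V, W, X
  1-simplices (27): PR, PS, PT, PU, PV, PW, QR, QT, QU, QV, QW, QX, RS, RU, RV, RW, SU, SV, SW, SX, TU, TV, TW, TX, UX, VX, WX
  2-simplices (18): PRV, PRW, PSU, PSW, PTU, PTV, QRU, QRW, QTV, QTW, QUX, QVX, RSU, RSV, SVX, SWX, TUX, TWX

giving chain groups C_0 ≅ Z^9, C_1 ≅ Z^27, C_2 ≅ Z^18.

∂_1: C_1 → C_0 sends each edge [p,q] (with p < q) to q − p. For instance
  ∂QV = V − Q.
As a 9×27 matrix over Z this has rank 8, with invariant factors (1,1,1,1,1,1,1,1).

∂_2: C_2 → C_1 sends each 2-simplex [p,q,r] to [q,r] − [p,r] + [p,q]. For instance
  ∂TWX = WX − TX + TW,
  ∂PRV = RV − PV + PR.
The resulting 27×18 matrix has rank 18, and its Smith normal form has invariant factors (1,1,1,1,1,1,1,1,1,1,1,1,1,1,1,1,1,2).

Now H_k = ker ∂_k / im ∂_{k+1}, so:

  H_2: rank ker ∂_2 − rank ∂_3 = (18 − 18) − 0 = 0, and there is no ∂_3, so H_2 = 0.

(K is a triangulation of the Klein bottle.)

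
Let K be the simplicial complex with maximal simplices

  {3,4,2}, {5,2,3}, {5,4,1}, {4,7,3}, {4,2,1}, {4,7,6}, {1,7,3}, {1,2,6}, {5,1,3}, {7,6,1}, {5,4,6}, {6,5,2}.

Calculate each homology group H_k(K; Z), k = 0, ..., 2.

H_0 = Z,  H_1 = Z/2,  H_2 = 0.

Order the vertices as 1 < 2 < 3 < 4 < 5 < 6 < 7. Listing each simplex with vertices in this order, K has dimension 2 with simplices:

  0-simplices (7): [1], [2], [3], [4], [5], [6], [7]
  1-simplices (18): [1,2], [1,3], [1,4], [1,5], [1,6], [1,7], [2,3], [2,4], [2,5], [2,6], [3,4], [3,5], [3,7], [4,5], [4,6], [4,7], [5,6], [6,7]
  2-simplices (12): [1,2,4], [1,2,6], [1,3,5], [1,3,7], [1,4,5], [1,6,7], [2,3,4], [2,3,5], [2,5,6], [3,4,7], [4,5,6], [4,6,7]

giving chain groups C_0 ≅ Z^7, C_1 ≅ Z^18, C_2 ≅ Z^12.

The boundary map ∂_1: C_1 → C_0 maps an edge to its endpoints' difference, ∂[p,q] = q − p. For instance
  ∂[2,5] = [5] − [2].
The resulting 7×18 matrix has rank 6, and its Smith normal form has invariant factors (1,1,1,1,1,1).

The boundary map ∂_2: C_2 → C_1 acts by ∂[p,q,r] = [q,r] − [p,r] + [p,q]. For instance
  ∂[2,3,5] = [3,5] − [2,5] + [2,3],
  ∂[1,2,6] = [2,6] − [1,6] + [1,2].
The resulting 18×12 matrix has rank 12, and its Smith normal form has invariant factors (1,1,1,1,1,1,1,1,1,1,1,2).

Now H_k = ker ∂_k / im ∂_{k+1}, so:

  H_0: rank C_0 − rank ∂_1 = 7 − 6 = 1, and the invariant factors of ∂_1 are all 1, so H_0 = Z.
  H_1: rank ker ∂_1 − rank ∂_2 = (18 − 6) − 12 = 0, and ∂_2 has invariant factor 2 > 1, so H_1 = Z/2.
  H_2: rank ker ∂_2 − rank ∂_3 = (12 − 12) − 0 = 0, and there is no ∂_3, so H_2 = 0.

(K is a triangulation of the real projective plane RP^2.)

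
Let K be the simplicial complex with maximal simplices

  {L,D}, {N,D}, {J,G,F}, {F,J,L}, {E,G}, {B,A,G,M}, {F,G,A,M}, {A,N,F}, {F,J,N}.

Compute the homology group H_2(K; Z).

K has 10 vertices, 19 edges, 11 triangles, 2 3-simplices.
rank ∂_2 = 9, rank ∂_3 = 2 ⇒ b_2 = 11 − 9 − 2 = 0; all invariant factors of ∂_3 are 1 so no torsion. So H_2 ≅ 0.

H_2 = 0.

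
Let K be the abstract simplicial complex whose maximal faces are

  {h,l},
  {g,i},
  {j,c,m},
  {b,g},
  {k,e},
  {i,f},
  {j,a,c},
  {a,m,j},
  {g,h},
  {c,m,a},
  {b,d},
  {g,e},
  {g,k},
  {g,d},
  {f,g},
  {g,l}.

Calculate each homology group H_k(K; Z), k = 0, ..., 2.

H_0 = Z^2,  H_1 = Z^4,  H_2 = Z.

Fix the vertex order a < b < c < d < e < f < g < h < i < j < k < l < m and write every simplex with vertices in increasing order. Then dim K = 2 and the simplices of K are:

  0-simplices (13): a, b, c, d, e, f, g, h, i, j, k, l, m
  1-simplices (18): ac, aj, am, bd, bg, cj, cm, dg, eg, ek, fg, fi, gh, gi, gk, gl, hl, jm
  2-simplices (4): acj, acm, ajm, cjm

Hence C_0 ≅ Z^13, C_1 ≅ Z^18, C_2 ≅ Z^4.

Boundary ∂_1: C_1 → C_0 sends each edge [p,q] (with p < q) to q − p. For instance
  ∂jm = m − j.
The resulting 13×18 matrix has rank 11, and its Smith normal form has invariant factors (1,1,1,1,1,1,1,1,1,1,1).

Boundary ∂_2: C_2 → C_1 acts by ∂[p,q,r] = [q,r] − [p,r] + [p,q]. For instance
  ∂acj = cj − aj + ac,
  ∂ajm = jm − am + aj.
This gives a 18×4 integer matrix of rank 3; reducing to Smith normal form yields diagonal entries (1,1,1).

From H_k ≅ ker(∂_k) / im(∂_{k+1}) we obtain:

  H_0: rank C_0 − rank ∂_1 = 13 − 11 = 2, and the invariant factors of ∂_1 are all 1, so H_0 ≅ Z^2.
  H_1: rank ker ∂_1 − rank ∂_2 = (18 − 11) − 3 = 4, and the invariant factors of ∂_2 are all 1, so H_1 ≅ Z^4.
  H_2: rank ker ∂_2 − rank ∂_3 = (4 − 3) − 0 = 1, and there is no ∂_3, so H_2 ≅ Z.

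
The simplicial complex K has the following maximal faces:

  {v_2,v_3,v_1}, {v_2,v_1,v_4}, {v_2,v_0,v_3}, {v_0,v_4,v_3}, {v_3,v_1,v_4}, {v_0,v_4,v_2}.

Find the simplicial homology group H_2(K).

Take the total order v_0 < v_1 < v_2 < v_3 < v_4 on the vertex set. Then K (dimension 2) consists of the simplices:

  0-simplices (5): [v_0], [v_1], [v_2], [v_3], [v_4]
  1-simplices (9): [v_0,v_2], [v_0,v_3], [v_0,v_4], [v_1,v_2], [v_1,v_3], [v_1,v_4], [v_2,v_3], [v_2,v_4], [v_3,v_4]
  2-simplices (6): [v_0,v_2,v_3], [v_0,v_2,v_4], [v_0,v_3,v_4], [v_1,v_2,v_3], [v_1,v_2,v_4], [v_1,v_3,v_4]

so the chain groups are C_0 ≅ Z^5, C_1 ≅ Z^9, C_2 ≅ Z^6.

The boundary map ∂_1: C_1 → C_0 sends each edge [p,q] (with p < q) to q − p.
The 5×9 boundary matrix has rank 4 and Smith normal form diag(1,1,1,1).

∂_2: C_2 → C_1 sends each 2-simplex [p,q,r] to [q,r] − [p,r] + [p,q]. For instance
  ∂[v_0,v_3,v_4] = [v_3,v_4] − [v_0,v_4] + [v_0,v_3],
  ∂[v_1,v_3,v_4] = [v_3,v_4] − [v_1,v_4] + [v_1,v_3].
As a 9×6 matrix over Z this has rank 5, with invariant factors (1,1,1,1,1).

Now H_k = ker ∂_k / im ∂_{k+1}, so:

  H_2: rank ker ∂_2 − rank ∂_3 = (6 − 5) − 0 = 1, and there is no ∂_3, so H_2 ≅ Z.

H_2 = Z.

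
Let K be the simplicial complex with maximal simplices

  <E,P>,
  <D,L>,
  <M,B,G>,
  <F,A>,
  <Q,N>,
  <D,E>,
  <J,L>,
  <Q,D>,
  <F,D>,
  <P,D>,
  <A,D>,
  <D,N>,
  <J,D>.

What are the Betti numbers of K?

K has 12 vertices, 15 edges, 1 triangle.
rank ∂_0 = 0, rank ∂_1 = 10 ⇒ b_0 = 12 − 0 − 10 = 2; all invariant factors of ∂_1 are 1 so no torsion. So H_0 ≅ Z^2.
rank ∂_1 = 10, rank ∂_2 = 1 ⇒ b_1 = 15 − 10 − 1 = 4; all invariant factors of ∂_2 are 1 so no torsion. So H_1 ≅ Z^4.
rank ∂_2 = 1, rank ∂_3 = 0 ⇒ b_2 = 1 − 1 − 0 = 0. So H_2 ≅ 0.

b_0 = 2, b_1 = 4, b_2 = 0.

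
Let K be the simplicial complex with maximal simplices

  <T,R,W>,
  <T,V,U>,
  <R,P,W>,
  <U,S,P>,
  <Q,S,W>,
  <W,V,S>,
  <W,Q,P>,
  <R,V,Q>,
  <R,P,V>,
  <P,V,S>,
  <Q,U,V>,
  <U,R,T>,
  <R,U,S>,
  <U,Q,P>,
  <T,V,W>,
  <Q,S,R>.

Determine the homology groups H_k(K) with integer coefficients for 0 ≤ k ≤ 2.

Take the total order P < Q < R < S < T < U < V < W on the vertex set. Then K (dimension 2) consists of the simplices:

  0-simplices (8): P, Q, R, S, T, U, V, W
  1-simplices (24): PQ, PR, PS, PU, PV, PW, QR, QS, QU, QV, QW, RS, RT, RU, RV, RW, SU, SV, SW, TU, TV, TW, UV, VW
  2-simplices (16): PQU, PQW, PRV, PRW, PSU, PSV, QRS, QRV, QSW, QUV, RSU, RTU, RTW, SVW, TUV, TVW

Hence C_0 ≅ Z^8, C_1 ≅ Z^24, C_2 ≅ Z^16.

The boundary map ∂_1: C_1 → C_0 maps an edge to its endpoints' difference, ∂[p,q] = q − p. For instance
  ∂VW = W − V.
The 8×24 boundary matrix has rank 7 and Smith normal form diag(1,1,1,1,1,1,1).

∂_2: C_2 → C_1 sends each 2-simplex [p,q,r] to [q,r] − [p,r] + [p,q]. For instance
  ∂TVW = VW − TW + TV,
  ∂PSV = SV − PV + PS.
This gives a 24×16 integer matrix of rank 15; reducing to Smith normal form yields diagonal entries (1,1,1,1,1,1,1,1,1,1,1,1,1,1,1).

Reading off H_k = ker ∂_k / im ∂_{k+1}:

  H_0: rank C_0 − rank ∂_1 = 8 − 7 = 1, and the invariant factors of ∂_1 are all 1, so H_0 ≅ Z.
  H_1: rank ker ∂_1 − rank ∂_2 = (24 − 7) − 15 = 2, and the invariant factors of ∂_2 are all 1, so H_1 ≅ Z^2.
  H_2: rank ker ∂_2 − rank ∂_3 = (16 − 15) − 0 = 1, and there is no ∂_3, so H_2 ≅ Z.

As a check, the Euler characteristic is 8 − 24 + 16 = 0, which agrees with 1 − 2 + 1 = 0.

H_0 ≅ Z,  H_1 ≅ Z^2,  H_2 ≅ Z.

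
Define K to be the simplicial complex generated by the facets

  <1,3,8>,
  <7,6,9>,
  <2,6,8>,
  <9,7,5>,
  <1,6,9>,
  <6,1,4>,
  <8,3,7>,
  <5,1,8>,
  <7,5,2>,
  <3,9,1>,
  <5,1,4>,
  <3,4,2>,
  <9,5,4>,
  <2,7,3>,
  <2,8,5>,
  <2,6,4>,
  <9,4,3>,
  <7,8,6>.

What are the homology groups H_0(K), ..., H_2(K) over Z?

Order the vertices as 1 < 2 < 3 < 4 < 5 < 6 < 7 < 8 < 9. Listing each simplex with vertices in this order, K has dimension 2 with simplices:

  0-simplices (9): [1], [2], [3], [4], [5], [6], [7], [8], [9]
  1-simplices (27): (27 of them)
  2-simplices (18): [1,3,8], [1,3,9], [1,4,5], [1,4,6], [1,5,8], [1,6,9], [2,3,4], [2,3,7], [2,4,6], [2,5,7], [2,5,8], [2,6,8], [3,4,9], [3,7,8], [4,5,9], [5,7,9], [6,7,8], [6,7,9]

so the chain groups are C_0 ≅ Z^9, C_1 ≅ Z^27, C_2 ≅ Z^18.

Boundary ∂_1: C_1 → C_0 maps an edge to its endpoints' difference, ∂[p,q] = q − p.
The 9×27 boundary matrix has rank 8 and Smith normal form diag(1,1,1,1,1,1,1,1).

Boundary ∂_2: C_2 → C_1 sends each 2-simplex [p,q,r] to [q,r] − [p,r] + [p,q]. For instance
  ∂[1,4,5] = [4,5] − [1,5] + [1,4],
  ∂[2,6,8] = [6,8] − [2,8] + [2,6].
As a 27×18 matrix over Z this has rank 18, with invariant factors (1,1,1,1,1,1,1,1,1,1,1,1,1,1,1,1,1,2).

Computing H_k = (kernel of ∂_k) / (image of ∂_{k+1}):

  H_0: rank C_0 − rank ∂_1 = 9 − 8 = 1, and the invariant factors of ∂_1 are all 1, so H_0 ≅ Z.
  H_1: rank ker ∂_1 − rank ∂_2 = (27 − 8) − 18 = 1, and ∂_2 has invariant factor 2 > 1, so H_1 ≅ Z ⊕ Z/2.
  H_2: rank ker ∂_2 − rank ∂_3 = (18 − 18) − 0 = 0, and there is no ∂_3, so H_2 ≅ 0.

(K is a triangulation of the Klein bottle.)

H_0 ≅ Z,  H_1 ≅ Z ⊕ Z/2,  H_2 = 0.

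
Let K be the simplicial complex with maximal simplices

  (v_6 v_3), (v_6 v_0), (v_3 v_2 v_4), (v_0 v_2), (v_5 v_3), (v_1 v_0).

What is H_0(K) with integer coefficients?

We work with the vertex ordering v_0 < v_1 < v_2 < v_3 < v_4 < v_5 < v_6. The simplices of K, each written with vertices in increasing order, are:

  0-simplices (7): [v_0], [v_1], [v_2], [v_3], [v_4], [v_5], [v_6]
  1-simplices (8): [v_0,v_1], [v_0,v_2], [v_0,v_6], [v_2,v_3], [v_2,v_4], [v_3,v_4], [v_3,v_5], [v_3,v_6]
  2-simplices (1): [v_2,v_3,v_4]

giving chain groups C_0 ≅ Z^7, C_1 ≅ Z^8, C_2 ≅ Z^1.

The boundary map ∂_1: C_1 → C_0 maps an edge to its endpoints' difference, ∂[p,q] = q − p.
The 7×8 boundary matrix has rank 6 and Smith normal form diag(1,1,1,1,1,1).

Boundary ∂_2: C_2 → C_1 acts by ∂[p,q,r] = [q,r] − [p,r] + [p,q]. For instance
  ∂[v_2,v_3,v_4] = [v_3,v_4] − [v_2,v_4] + [v_2,v_3].
The 8×1 boundary matrix has rank 1 and Smith normal form diag(1).

Now H_k = ker ∂_k / im ∂_{k+1}, so:

  H_0: rank C_0 − rank ∂_1 = 7 − 6 = 1, and the invariant factors of ∂_1 are all 1, so H_0 ≅ Z.

H_0 = Z.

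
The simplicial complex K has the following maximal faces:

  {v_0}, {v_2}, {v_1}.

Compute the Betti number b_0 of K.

Order the vertices as v_0 < v_1 < v_2. Listing each simplex with vertices in this order, K has dimension 0 with simplices:

  0-simplices (3): [v_0], [v_1], [v_2]

so the chain groups are C_0 ≅ Z^3.

Reading off H_k = ker ∂_k / im ∂_{k+1}:

  H_0: rank C_0 − rank ∂_1 = 3 − 0 = 3, and there is no ∂_1, so H_0 ≅ Z^3.

(K is a triangulation of a set of 3 points.)

Hence the Betti numbers are b_0 = 3.

b_0 = 3.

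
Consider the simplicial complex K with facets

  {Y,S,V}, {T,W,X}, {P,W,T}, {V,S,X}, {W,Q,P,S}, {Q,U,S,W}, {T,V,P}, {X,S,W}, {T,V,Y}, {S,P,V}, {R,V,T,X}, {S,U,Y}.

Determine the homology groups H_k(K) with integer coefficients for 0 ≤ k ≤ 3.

Take the total order P < Q < R < S < T < U < V < W < X < Y on the vertex set. Then K (dimension 3) consists of the simplices:

  0-simplices (10): P, Q, R, S, T, U, V, W, X, Y
  1-simplices (25): PQ, PS, PT, PV, PW, QS, QU, QW, RT, RV, RX, SU, SV, SW, SX, SY, TV, TW, TX, TY, UW, UY, VX, VY, WX
  2-simplices (20): PQS, PQW, PSV, PSW, PTV, PTW, QSU, QSW, QUW, RTV, RTX, RVX, SUW, SUY, SVX, SVY, SWX, TVX, TVY, TWX
  3-simplices (3): PQSW, QSUW, RTVX

so the chain groups are C_0 ≅ Z^10, C_1 ≅ Z^25, C_2 ≅ Z^20, C_3 ≅ Z^3.

∂_1: C_1 → C_0 is given by ∂[p,q] = [q] − [p].
As a 10×25 matrix over Z this has rank 9, with invariant factors (1,1,1,1,1,1,1,1,1).

The boundary map ∂_2: C_2 → C_1 sends each 2-simplex [p,q,r] to [q,r] − [p,r] + [p,q]. For instance
  ∂PSV = SV − PV + PS,
  ∂PTV = TV − PV + PT.
The resulting 25×20 matrix has rank 16, and its Smith normal form has invariant factors (1,1,1,1,1,1,1,1,1,1,1,1,1,1,1,1).

∂_3: C_3 → C_2 sends each 3-simplex σ to the alternating sum Σ_i (−1)^i (σ with its i-th vertex removed). For instance
  ∂QSUW = SUW − QUW + QSW − QSU,
  ∂RTVX = TVX − RVX + RTX − RTV.
As a 20×3 matrix over Z this has rank 3, with invariant factors (1,1,1).

Reading off H_k = ker ∂_k / im ∂_{k+1}:

  H_0: rank C_0 − rank ∂_1 = 10 − 9 = 1, and the invariant factors of ∂_1 are all 1, so H_0 = Z.
  H_1: rank ker ∂_1 − rank ∂_2 = (25 − 9) − 16 = 0, and the invariant factors of ∂_2 are all 1, so H_1 = 0.
  H_2: rank ker ∂_2 − rank ∂_3 = (20 − 16) − 3 = 1, and the invariant factors of ∂_3 are all 1, so H_2 = Z.
  H_3: rank ker ∂_3 − rank ∂_4 = (3 − 3) − 0 = 0, and there is no ∂_4, so H_3 = 0.

As a check, the Euler characteristic is 10 − 25 + 20 − 3 = 2, which agrees with 1 − 0 + 1 − 0 = 2.

H_0 ≅ Z,  H_1 = 0,  H_2 ≅ Z,  H_3 = 0.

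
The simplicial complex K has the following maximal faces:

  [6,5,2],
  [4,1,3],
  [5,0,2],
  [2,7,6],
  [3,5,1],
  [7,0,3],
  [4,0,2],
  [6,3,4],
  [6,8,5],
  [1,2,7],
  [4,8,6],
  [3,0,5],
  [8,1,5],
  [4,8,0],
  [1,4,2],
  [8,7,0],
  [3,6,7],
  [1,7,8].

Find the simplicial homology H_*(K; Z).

H_0 = Z,  H_1 = Z^2,  H_2 = Z.

Fix the vertex order 0 < 1 < 2 < 3 < 4 < 5 < 6 < 7 < 8 and write every simplex with vertices in increasing order. Then dim K = 2 and the simplices of K are:

  0-simplices (9): [0], [1], [2], [3], [4], [5], [6], [7], [8]
  1-simplices (27): (27 of them)
  2-simplices (18): [0,2,4], [0,2,5], [0,3,5], [0,3,7], [0,4,8], [0,7,8], [1,2,4], [1,2,7], [1,3,4], [1,3,5], [1,5,8], [1,7,8], [2,5,6], [2,6,7], [3,4,6], [3,6,7], [4,6,8], [5,6,8]

giving chain groups C_0 ≅ Z^9, C_1 ≅ Z^27, C_2 ≅ Z^18.

Boundary ∂_1: C_1 → C_0 maps an edge to its endpoints' difference, ∂[p,q] = q − p. For instance
  ∂[3,5] = [5] − [3].
The 9×27 boundary matrix has rank 8 and Smith normal form diag(1,1,1,1,1,1,1,1).

Boundary ∂_2: C_2 → C_1 acts by ∂[p,q,r] = [q,r] − [p,r] + [p,q]. For instance
  ∂[1,5,8] = [5,8] − [1,8] + [1,5],
  ∂[2,6,7] = [6,7] − [2,7] + [2,6].
This gives a 27×18 integer matrix of rank 17; reducing to Smith normal form yields diagonal entries (1,1,1,1,1,1,1,1,1,1,1,1,1,1,1,1,1).

Reading off H_k = ker ∂_k / im ∂_{k+1}:

  H_0: rank C_0 − rank ∂_1 = 9 − 8 = 1, and the invariant factors of ∂_1 are all 1, so H_0 ≅ Z.
  H_1: rank ker ∂_1 − rank ∂_2 = (27 − 8) − 17 = 2, and the invariant factors of ∂_2 are all 1, so H_1 ≅ Z^2.
  H_2: rank ker ∂_2 − rank ∂_3 = (18 − 17) − 0 = 1, and there is no ∂_3, so H_2 ≅ Z.

(K is a triangulation of the torus T^2.)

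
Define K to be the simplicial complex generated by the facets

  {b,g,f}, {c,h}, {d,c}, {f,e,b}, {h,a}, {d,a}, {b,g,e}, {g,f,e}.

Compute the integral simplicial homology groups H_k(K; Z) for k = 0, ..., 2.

Take the total order a < b < c < d < e < f < g < h on the vertex set. Then K (dimension 2) consists of the simplices:

  0-simplices (8): a, b, c, d, e, f, g, h
  1-simplices (10): ad, ah, be, bf, bg, cd, ch, ef, eg, fg
  2-simplices (4): bef, beg, bfg, efg

giving chain groups C_0 ≅ Z^8, C_1 ≅ Z^10, C_2 ≅ Z^4.

Boundary ∂_1: C_1 → C_0 sends each edge [p,q] (with p < q) to q − p.
As a 8×10 matrix over Z this has rank 6, with invariant factors (1,1,1,1,1,1).

The boundary map ∂_2: C_2 → C_1 sends each 2-simplex [p,q,r] to [q,r] − [p,r] + [p,q]. For instance
  ∂bef = ef − bf + be,
  ∂bfg = fg − bg + bf.
The resulting 10×4 matrix has rank 3, and its Smith normal form has invariant factors (1,1,1).

Now H_k = ker ∂_k / im ∂_{k+1}, so:

  H_0: rank C_0 − rank ∂_1 = 8 − 6 = 2, and the invariant factors of ∂_1 are all 1, so H_0 = Z^2.
  H_1: rank ker ∂_1 − rank ∂_2 = (10 − 6) − 3 = 1, and the invariant factors of ∂_2 are all 1, so H_1 = Z.
  H_2: rank ker ∂_2 − rank ∂_3 = (4 − 3) − 0 = 1, and there is no ∂_3, so H_2 = Z.

H_0 ≅ Z^2,  H_1 ≅ Z,  H_2 ≅ Z.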